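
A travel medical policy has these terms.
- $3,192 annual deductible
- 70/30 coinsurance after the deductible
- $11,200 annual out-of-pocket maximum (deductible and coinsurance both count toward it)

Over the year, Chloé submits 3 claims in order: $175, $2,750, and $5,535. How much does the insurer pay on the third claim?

Claim 1 — $175: entire amount goes to the deductible. Cost to traveler: $175. OOP to date $175. Insurer: $175 − $175 = $0.
Claim 2 — $2,750: entire amount goes to the deductible. Cost to traveler: $2,750. OOP to date $2,925. Plan pays $2,750 − $2,750 = $0.
Claim 3 — $5,535: deductible takes $267, $5,268 remains; coinsurance $5,268 × 30% = $1,580.40. Traveler pays $1,847.40; OOP now $4,772.40. Insurer: $5,535 − $1,847.40 = $3,687.60.

$3,687.60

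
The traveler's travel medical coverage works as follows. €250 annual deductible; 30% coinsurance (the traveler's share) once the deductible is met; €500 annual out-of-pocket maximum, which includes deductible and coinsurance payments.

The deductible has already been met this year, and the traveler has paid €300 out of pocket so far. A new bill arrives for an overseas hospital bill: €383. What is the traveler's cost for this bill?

€114.90

With the deductible met, the entire €383 is subject to coinsurance.
Traveler's 30% share of €383 is €114.90.
Year-to-date out-of-pocket becomes €300 + €114.90 = €414.90, still under the €500 maximum, so no cap applies.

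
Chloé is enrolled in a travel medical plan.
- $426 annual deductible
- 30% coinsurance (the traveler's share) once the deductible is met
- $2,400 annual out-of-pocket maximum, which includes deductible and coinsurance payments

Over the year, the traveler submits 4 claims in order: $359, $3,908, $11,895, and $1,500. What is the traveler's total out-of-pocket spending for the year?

$2,400

Claim 1 ($359): all of it applies to the deductible. Traveler owes $359 (running OOP $359).
Claim 2 ($3,908): $67 to deductible, leaving $3,841; coinsurance $3,841 × 30% = $1,152.30. Cost to traveler: $1,219.30. OOP to date $1,578.30.
Claim 3 ($11,895): deductible met; 30% of $11,895 = $3,568.50. That would push OOP to $5,146.80, over the $2,400 cap, so traveler pays $2,400 − $1,578.30 = $821.70.
Claim 4 ($1,500): deductible met; 30% of $1,500 = $450. That would push OOP to $2,850, over the $2,400 cap, so traveler pays $2,400 − $2,400 = $0.
Total paid by the traveler: $359 + $1,219.30 + $821.70 + $0 = $2,400.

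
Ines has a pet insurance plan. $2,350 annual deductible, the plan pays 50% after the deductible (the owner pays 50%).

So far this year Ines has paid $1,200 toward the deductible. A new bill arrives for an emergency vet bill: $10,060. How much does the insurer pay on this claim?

Deductible still to meet: $2,350 − $1,200 = $1,150.
After the $1,150 deductible portion, $10,060 − $1,150 = $8,910 is subject to coinsurance.
Owner's 50% share of $8,910 is $4,455.
That puts the owner's cost at $1,150 + $4,455 = $5,605.
Insurer pays the balance: $10,060 − $5,605 = $4,455.

$4,455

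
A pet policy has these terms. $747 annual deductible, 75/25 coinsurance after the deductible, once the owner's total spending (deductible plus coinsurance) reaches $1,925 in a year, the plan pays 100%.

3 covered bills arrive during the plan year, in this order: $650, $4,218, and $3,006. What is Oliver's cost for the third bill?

#1 ($650): all of it applies to the deductible. Owner pays $650; OOP now $650.
#2 ($4,218): $97 finishes the deductible; $4,121 goes to coinsurance; coinsurance $4,121 × 25% = $1,030.25. Owner pays $1,127.25; OOP now $1,777.25.
#3 ($3,006): deductible already satisfied, so owner's share is 25% × $3,006 = $751.50. OOP would hit $2,528.75 > $1,925, so the cap limits the owner to $1,925 − $1,777.25 = $147.75.

$147.75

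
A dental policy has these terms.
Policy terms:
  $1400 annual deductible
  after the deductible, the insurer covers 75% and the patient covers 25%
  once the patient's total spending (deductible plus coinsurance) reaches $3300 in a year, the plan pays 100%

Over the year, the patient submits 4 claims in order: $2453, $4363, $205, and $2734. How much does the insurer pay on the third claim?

$153.75

#1 ($2453): $1400 to deductible, leaving $1053; patient's 25% is $263.25. Patient pays $1663.25; OOP now $1663.25. Insurer: $2453 − $1663.25 = $789.75.
#2 ($4363): 25% coinsurance on $4363 = $1090.75. Patient pays $1090.75; OOP now $2754. Insurer: $4363 − $1090.75 = $3272.25.
#3 ($205): deductible met; 25% of $205 = $51.25. Patient owes $51.25 (running OOP $2805.25). Plan pays $205 − $51.25 = $153.75.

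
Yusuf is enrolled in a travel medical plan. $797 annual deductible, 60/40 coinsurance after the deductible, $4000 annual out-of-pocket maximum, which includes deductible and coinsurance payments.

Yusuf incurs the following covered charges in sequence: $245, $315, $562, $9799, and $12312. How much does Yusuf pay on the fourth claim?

Claim 1 ($245): fully absorbed by the deductible. Traveler pays $245; OOP now $245.
Claim 2 ($315): entire amount goes to the deductible. Traveler pays $315; OOP now $560.
Claim 3 ($562): $237 to deductible, leaving $325; traveler's 40% is $130. Traveler owes $367 (running OOP $927).
Claim 4 ($9799): 40% coinsurance on $9799 = $3919.60. Adding that to $927 gives $4846.60, past the $4000 cap; traveler pays only $4000 − $927 = $3073.

$3073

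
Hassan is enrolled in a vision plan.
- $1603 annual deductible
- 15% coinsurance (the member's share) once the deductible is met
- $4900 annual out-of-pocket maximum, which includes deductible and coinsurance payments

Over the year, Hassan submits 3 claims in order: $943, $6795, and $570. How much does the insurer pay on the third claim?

$484.50

#1 ($943): fully absorbed by the deductible. Cost to member: $943. OOP to date $943. Plan pays $943 − $943 = $0.
#2 ($6795): deductible takes $660, $6135 remains; 15% of $6135 = $920.25. Member pays $1580.25; OOP now $2523.25. Insurer: $6795 − $1580.25 = $5214.75.
#3 ($570): deductible met; 15% of $570 = $85.50. Member owes $85.50 (running OOP $2608.75). Plan pays $570 − $85.50 = $484.50.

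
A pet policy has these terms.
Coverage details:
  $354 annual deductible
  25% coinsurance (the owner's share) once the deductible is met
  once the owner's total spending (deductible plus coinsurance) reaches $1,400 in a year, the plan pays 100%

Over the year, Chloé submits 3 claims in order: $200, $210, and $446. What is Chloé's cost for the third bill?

Claim 1 ($200): fully absorbed by the deductible. Owner owes $200 (running OOP $200).
Claim 2 ($210): $154 finishes the deductible; $56 goes to coinsurance; owner's 25% is $14. Owner pays $168; OOP now $368.
Claim 3 ($446): deductible already satisfied, so owner's share is 25% × $446 = $111.50. Owner pays $111.50; OOP now $479.50.

$111.50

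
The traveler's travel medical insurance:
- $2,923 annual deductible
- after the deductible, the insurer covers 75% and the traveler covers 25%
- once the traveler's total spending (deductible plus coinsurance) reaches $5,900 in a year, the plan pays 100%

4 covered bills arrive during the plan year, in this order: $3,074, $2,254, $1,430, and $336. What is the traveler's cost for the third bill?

$357.50

#1 ($3,074): deductible takes $2,923, $151 remains; coinsurance $151 × 25% = $37.75. Cost to traveler: $2,960.75. OOP to date $2,960.75.
#2 ($2,254): 25% coinsurance on $2,254 = $563.50. Cost to traveler: $563.50. OOP to date $3,524.25.
#3 ($1,430): 25% coinsurance on $1,430 = $357.50. Cost to traveler: $357.50. OOP to date $3,881.75.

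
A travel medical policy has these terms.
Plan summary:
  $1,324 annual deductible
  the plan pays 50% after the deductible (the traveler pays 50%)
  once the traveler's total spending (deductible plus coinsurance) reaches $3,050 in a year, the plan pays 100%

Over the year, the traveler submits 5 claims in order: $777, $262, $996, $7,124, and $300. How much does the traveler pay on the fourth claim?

$1,370.50

#1 ($777): all of it applies to the deductible. Traveler pays $777; OOP now $777.
#2 ($262): all of it applies to the deductible. Traveler owes $262 (running OOP $1,039).
#3 ($996): deductible takes $285, $711 remains; coinsurance $711 × 50% = $355.50. Traveler owes $640.50 (running OOP $1,679.50).
#4 ($7,124): deductible met; 50% of $7,124 = $3,562. OOP would hit $5,241.50 > $3,050, so the cap limits the traveler to $3,050 − $1,679.50 = $1,370.50.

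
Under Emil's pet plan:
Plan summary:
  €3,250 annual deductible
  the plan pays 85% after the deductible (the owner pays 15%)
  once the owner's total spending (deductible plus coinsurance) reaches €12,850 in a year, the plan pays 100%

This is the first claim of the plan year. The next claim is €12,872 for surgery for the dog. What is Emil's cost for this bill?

Nothing has been paid toward the €3,250 deductible, so the first €3,250 of this charge is applied there.
After the €3,250 deductible portion, €12,872 − €3,250 = €9,622 is subject to coinsurance.
Coinsurance: €9,622 × 15% = €1,443.30.
So the owner owes €3,250 + €1,443.30 = €4,693.30 before any cap.
Year-to-date out-of-pocket becomes €0 + €4,693.30 = €4,693.30, still under the €12,850 maximum, so no cap applies.

€4,693.30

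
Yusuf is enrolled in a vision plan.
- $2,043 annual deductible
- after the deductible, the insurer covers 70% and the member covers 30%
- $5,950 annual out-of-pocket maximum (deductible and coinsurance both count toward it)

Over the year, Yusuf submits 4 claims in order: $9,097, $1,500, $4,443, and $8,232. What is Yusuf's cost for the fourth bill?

$7.90

Claim 1 — $9,097: $2,043 to deductible, leaving $7,054; 30% of $7,054 = $2,116.20. Member owes $4,159.20 (running OOP $4,159.20).
Claim 2 — $1,500: deductible met; 30% of $1,500 = $450. Member owes $450 (running OOP $4,609.20).
Claim 3 — $4,443: deductible already satisfied, so member's share is 30% × $4,443 = $1,332.90. Member pays $1,332.90; OOP now $5,942.10.
Claim 4 — $8,232: deductible already satisfied, so member's share is 30% × $8,232 = $2,469.60. OOP would hit $8,411.70 > $5,950, so the cap limits the member to $5,950 − $5,942.10 = $7.90.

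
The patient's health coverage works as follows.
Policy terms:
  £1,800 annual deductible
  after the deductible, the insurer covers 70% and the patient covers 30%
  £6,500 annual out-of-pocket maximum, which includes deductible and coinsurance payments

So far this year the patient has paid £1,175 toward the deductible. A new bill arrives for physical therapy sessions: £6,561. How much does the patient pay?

£1,175 of the £1,800 deductible is already met, leaving £625.
After the £625 deductible portion, £6,561 − £625 = £5,936 is subject to coinsurance.
Patient's 30% share of £5,936 is £1,780.80.
Patient responsibility before any cap: £625 + £1,780.80 = £2,405.80.
Total out-of-pocket so far would be £1,175 + £2,405.80 = £3,580.80, below the £6,500 cap — no reduction.

£2,405.80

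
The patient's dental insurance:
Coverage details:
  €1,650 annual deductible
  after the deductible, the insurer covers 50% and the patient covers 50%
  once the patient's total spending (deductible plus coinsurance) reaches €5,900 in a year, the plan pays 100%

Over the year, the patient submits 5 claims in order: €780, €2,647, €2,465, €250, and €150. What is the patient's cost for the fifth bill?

€75

Bill 1, €780: all of it applies to the deductible. Cost to patient: €780. OOP to date €780.
Bill 2, €2,647: €870 to deductible, leaving €1,777; 50% of €1,777 = €888.50. Patient pays €1,758.50; OOP now €2,538.50.
Bill 3, €2,465: deductible already satisfied, so patient's share is 50% × €2,465 = €1,232.50. Patient pays €1,232.50; OOP now €3,771.
Bill 4, €250: deductible met; 50% of €250 = €125. Patient owes €125 (running OOP €3,896).
Bill 5, €150: deductible met; 50% of €150 = €75. Patient owes €75 (running OOP €3,971).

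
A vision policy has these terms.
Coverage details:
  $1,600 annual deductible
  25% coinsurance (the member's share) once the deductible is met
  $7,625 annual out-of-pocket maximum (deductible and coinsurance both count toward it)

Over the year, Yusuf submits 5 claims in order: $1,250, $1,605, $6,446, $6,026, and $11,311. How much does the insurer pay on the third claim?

$4,834.50

Bill 1, $1,250: all of it applies to the deductible. Member pays $1,250; OOP now $1,250. Insurer: $1,250 − $1,250 = $0.
Bill 2, $1,605: deductible takes $350, $1,255 remains; coinsurance $1,255 × 25% = $313.75. Member pays $663.75; OOP now $1,913.75. Plan pays $1,605 − $663.75 = $941.25.
Bill 3, $6,446: deductible already satisfied, so member's share is 25% × $6,446 = $1,611.50. Cost to member: $1,611.50. OOP to date $3,525.25. Plan pays $6,446 − $1,611.50 = $4,834.50.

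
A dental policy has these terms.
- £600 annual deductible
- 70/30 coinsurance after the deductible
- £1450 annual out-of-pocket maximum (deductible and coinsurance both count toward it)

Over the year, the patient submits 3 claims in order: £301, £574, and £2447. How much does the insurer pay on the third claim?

£1712.90

Claim 1 — £301: all of it applies to the deductible. Patient pays £301; OOP now £301. Insurer: £301 − £301 = £0.
Claim 2 — £574: deductible takes £299, £275 remains; 30% of £275 = £82.50. Patient pays £381.50; OOP now £682.50. Insurer: £574 − £381.50 = £192.50.
Claim 3 — £2447: 30% coinsurance on £2447 = £734.10. Cost to patient: £734.10. OOP to date £1416.60. Insurer: £2447 − £734.10 = £1712.90.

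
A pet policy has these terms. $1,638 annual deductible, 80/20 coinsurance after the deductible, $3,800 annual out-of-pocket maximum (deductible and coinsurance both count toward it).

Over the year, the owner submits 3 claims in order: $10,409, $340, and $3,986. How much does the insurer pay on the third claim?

$3,646.20

Claim 1 — $10,409: deductible takes $1,638, $8,771 remains; owner's 20% is $1,754.20. Owner pays $3,392.20; OOP now $3,392.20. Insurer: $10,409 − $3,392.20 = $7,016.80.
Claim 2 — $340: 20% coinsurance on $340 = $68. Cost to owner: $68. OOP to date $3,460.20. Plan pays $340 − $68 = $272.
Claim 3 — $3,986: 20% coinsurance on $3,986 = $797.20. OOP would hit $4,257.40 > $3,800, so the cap limits the owner to $3,800 − $3,460.20 = $339.80. Plan pays $3,986 − $339.80 = $3,646.20.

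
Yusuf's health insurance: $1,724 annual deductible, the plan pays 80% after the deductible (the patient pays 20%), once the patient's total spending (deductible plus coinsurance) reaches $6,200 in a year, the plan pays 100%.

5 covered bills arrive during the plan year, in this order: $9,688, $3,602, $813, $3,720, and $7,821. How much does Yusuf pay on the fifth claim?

$1,256.20

Claim 1 ($9,688): deductible takes $1,724, $7,964 remains; coinsurance $7,964 × 20% = $1,592.80. Patient owes $3,316.80 (running OOP $3,316.80).
Claim 2 ($3,602): 20% coinsurance on $3,602 = $720.40. Patient owes $720.40 (running OOP $4,037.20).
Claim 3 ($813): deductible already satisfied, so patient's share is 20% × $813 = $162.60. Patient pays $162.60; OOP now $4,199.80.
Claim 4 ($3,720): deductible met; 20% of $3,720 = $744. Cost to patient: $744. OOP to date $4,943.80.
Claim 5 ($7,821): deductible met; 20% of $7,821 = $1,564.20. That would push OOP to $6,508, over the $6,200 cap, so patient pays $6,200 − $4,943.80 = $1,256.20.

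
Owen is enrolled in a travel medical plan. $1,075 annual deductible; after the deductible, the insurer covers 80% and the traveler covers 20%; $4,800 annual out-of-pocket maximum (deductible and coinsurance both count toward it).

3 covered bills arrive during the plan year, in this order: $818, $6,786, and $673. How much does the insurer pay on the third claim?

Claim 1 — $818: entire amount goes to the deductible. Traveler owes $818 (running OOP $818). Insurer: $818 − $818 = $0.
Claim 2 — $6,786: deductible takes $257, $6,529 remains; traveler's 20% is $1,305.80. Traveler owes $1,562.80 (running OOP $2,380.80). Plan pays $6,786 − $1,562.80 = $5,223.20.
Claim 3 — $673: 20% coinsurance on $673 = $134.60. Traveler pays $134.60; OOP now $2,515.40. Plan pays $673 − $134.60 = $538.40.

$538.40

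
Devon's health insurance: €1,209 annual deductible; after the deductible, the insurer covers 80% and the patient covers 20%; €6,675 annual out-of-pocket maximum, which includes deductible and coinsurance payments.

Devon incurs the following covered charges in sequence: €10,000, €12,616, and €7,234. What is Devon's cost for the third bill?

€1,184.60

Claim 1 — €10,000: €1,209 to deductible, leaving €8,791; patient's 20% is €1,758.20. Cost to patient: €2,967.20. OOP to date €2,967.20.
Claim 2 — €12,616: 20% coinsurance on €12,616 = €2,523.20. Patient owes €2,523.20 (running OOP €5,490.40).
Claim 3 — €7,234: deductible already satisfied, so patient's share is 20% × €7,234 = €1,446.80. That would push OOP to €6,937.20, over the €6,675 cap, so patient pays €6,675 − €5,490.40 = €1,184.60.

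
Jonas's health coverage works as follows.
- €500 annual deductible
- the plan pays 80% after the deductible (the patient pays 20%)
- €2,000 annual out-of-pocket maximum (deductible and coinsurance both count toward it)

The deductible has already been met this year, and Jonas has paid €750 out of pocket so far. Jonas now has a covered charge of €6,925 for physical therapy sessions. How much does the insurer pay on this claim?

€5,675

The deductible is already satisfied, so the full bill goes to coinsurance.
20% of €6,925 = €1,385 falls to the patient.
Year-to-date out-of-pocket would reach €750 + €1,385 = €2,135, above the €2,000 maximum, so the patient pays only €2,000 − €750 = €1,250.
The insurer covers the remainder: €6,925 − €1,250 = €5,675.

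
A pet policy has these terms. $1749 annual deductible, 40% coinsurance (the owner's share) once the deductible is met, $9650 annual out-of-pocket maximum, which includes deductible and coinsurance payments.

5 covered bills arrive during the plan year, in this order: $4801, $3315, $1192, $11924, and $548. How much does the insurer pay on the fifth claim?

$440.20

Bill 1, $4801: deductible takes $1749, $3052 remains; owner's 40% is $1220.80. Owner pays $2969.80; OOP now $2969.80. Plan pays $4801 − $2969.80 = $1831.20.
Bill 2, $3315: 40% coinsurance on $3315 = $1326. Cost to owner: $1326. OOP to date $4295.80. Insurer: $3315 − $1326 = $1989.
Bill 3, $1192: deductible already satisfied, so owner's share is 40% × $1192 = $476.80. Owner pays $476.80; OOP now $4772.60. Insurer: $1192 − $476.80 = $715.20.
Bill 4, $11924: 40% coinsurance on $11924 = $4769.60. Owner pays $4769.60; OOP now $9542.20. Plan pays $11924 − $4769.60 = $7154.40.
Bill 5, $548: deductible already satisfied, so owner's share is 40% × $548 = $219.20. Adding that to $9542.20 gives $9761.40, past the $9650 cap; owner pays only $9650 − $9542.20 = $107.80. Insurer: $548 − $107.80 = $440.20.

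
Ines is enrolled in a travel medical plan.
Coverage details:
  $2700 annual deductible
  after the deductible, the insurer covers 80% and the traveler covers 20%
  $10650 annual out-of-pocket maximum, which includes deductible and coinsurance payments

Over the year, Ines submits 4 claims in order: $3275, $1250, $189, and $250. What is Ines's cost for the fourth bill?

#1 ($3275): $2700 to deductible, leaving $575; 20% of $575 = $115. Cost to traveler: $2815. OOP to date $2815.
#2 ($1250): deductible met; 20% of $1250 = $250. Cost to traveler: $250. OOP to date $3065.
#3 ($189): deductible met; 20% of $189 = $37.80. Traveler pays $37.80; OOP now $3102.80.
#4 ($250): deductible already satisfied, so traveler's share is 20% × $250 = $50. Traveler owes $50 (running OOP $3152.80).

$50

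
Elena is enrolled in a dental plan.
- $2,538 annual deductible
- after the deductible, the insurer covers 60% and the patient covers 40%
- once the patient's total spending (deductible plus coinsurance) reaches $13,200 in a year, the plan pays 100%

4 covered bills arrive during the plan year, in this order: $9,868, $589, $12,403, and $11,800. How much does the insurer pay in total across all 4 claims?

$21,460

Claim 1 — $9,868: $2,538 to deductible, leaving $7,330; 40% of $7,330 = $2,932. Cost to patient: $5,470. OOP to date $5,470. Plan pays $9,868 − $5,470 = $4,398.
Claim 2 — $589: deductible met; 40% of $589 = $235.60. Patient pays $235.60; OOP now $5,705.60. Plan pays $589 − $235.60 = $353.40.
Claim 3 — $12,403: deductible met; 40% of $12,403 = $4,961.20. Patient owes $4,961.20 (running OOP $10,666.80). Plan pays $12,403 − $4,961.20 = $7,441.80.
Claim 4 — $11,800: deductible already satisfied, so patient's share is 40% × $11,800 = $4,720. That would push OOP to $15,386.80, over the $13,200 cap, so patient pays $13,200 − $10,666.80 = $2,533.20. Plan pays $11,800 − $2,533.20 = $9,266.80.
Insurer total: $4,398 + $353.40 + $7,441.80 + $9,266.80 = $21,460.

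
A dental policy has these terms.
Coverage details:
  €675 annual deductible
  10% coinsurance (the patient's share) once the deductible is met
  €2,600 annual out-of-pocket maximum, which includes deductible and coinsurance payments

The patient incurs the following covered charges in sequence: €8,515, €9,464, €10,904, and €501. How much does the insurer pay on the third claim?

#1 (€8,515): €675 to deductible, leaving €7,840; 10% of €7,840 = €784. Cost to patient: €1,459. OOP to date €1,459. Insurer: €8,515 − €1,459 = €7,056.
#2 (€9,464): 10% coinsurance on €9,464 = €946.40. Cost to patient: €946.40. OOP to date €2,405.40. Insurer: €9,464 − €946.40 = €8,517.60.
#3 (€10,904): deductible already satisfied, so patient's share is 10% × €10,904 = €1,090.40. OOP would hit €3,495.80 > €2,600, so the cap limits the patient to €2,600 − €2,405.40 = €194.60. Insurer: €10,904 − €194.60 = €10,709.40.

€10,709.40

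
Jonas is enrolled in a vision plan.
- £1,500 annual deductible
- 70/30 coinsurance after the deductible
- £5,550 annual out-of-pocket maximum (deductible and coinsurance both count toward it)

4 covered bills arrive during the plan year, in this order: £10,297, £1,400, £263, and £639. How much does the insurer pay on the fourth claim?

£447.30

#1 (£10,297): deductible takes £1,500, £8,797 remains; member's 30% is £2,639.10. Member owes £4,139.10 (running OOP £4,139.10). Plan pays £10,297 − £4,139.10 = £6,157.90.
#2 (£1,400): deductible met; 30% of £1,400 = £420. Cost to member: £420. OOP to date £4,559.10. Plan pays £1,400 − £420 = £980.
#3 (£263): deductible already satisfied, so member's share is 30% × £263 = £78.90. Cost to member: £78.90. OOP to date £4,638. Plan pays £263 − £78.90 = £184.10.
#4 (£639): deductible already satisfied, so member's share is 30% × £639 = £191.70. Cost to member: £191.70. OOP to date £4,829.70. Insurer: £639 − £191.70 = £447.30.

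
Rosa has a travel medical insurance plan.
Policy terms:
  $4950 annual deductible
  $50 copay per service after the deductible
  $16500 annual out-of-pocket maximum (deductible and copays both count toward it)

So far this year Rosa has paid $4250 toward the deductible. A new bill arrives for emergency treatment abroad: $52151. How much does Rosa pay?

$750

Remaining deductible: $4950 − $4250 = $700.
That leaves $52151 − $700 = $51451 for the copay.
Copay on this service: $50.
That puts the traveler's cost at $700 + $50 = $750 before any cap.
Cumulative spending $4250 + $750 = $5000 stays under the $16500 maximum.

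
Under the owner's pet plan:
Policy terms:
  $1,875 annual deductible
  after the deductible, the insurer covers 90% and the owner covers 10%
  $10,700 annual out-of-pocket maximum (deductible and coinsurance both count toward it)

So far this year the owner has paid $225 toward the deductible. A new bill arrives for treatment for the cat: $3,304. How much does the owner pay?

Remaining deductible: $1,875 − $225 = $1,650.
That leaves $3,304 − $1,650 = $1,654 for coinsurance.
Owner's 10% share of $1,654 is $165.40.
That puts the owner's cost at $1,650 + $165.40 = $1,815.40 before any cap.
Year-to-date out-of-pocket becomes $225 + $1,815.40 = $2,040.40, still under the $10,700 maximum, so no cap applies.

$1,815.40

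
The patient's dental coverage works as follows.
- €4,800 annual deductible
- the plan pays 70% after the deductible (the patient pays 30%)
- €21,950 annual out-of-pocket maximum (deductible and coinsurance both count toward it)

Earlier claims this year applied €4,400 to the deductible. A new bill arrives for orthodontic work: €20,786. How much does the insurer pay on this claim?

€4,400 of the €4,800 deductible is already met, leaving €400.
After the €400 deductible portion, €20,786 − €400 = €20,386 is subject to coinsurance.
30% of €20,386 = €6,115.80 falls to the patient.
That puts the patient's cost at €400 + €6,115.80 = €6,515.80 before any cap.
Cumulative spending €4,400 + €6,515.80 = €10,915.80 stays under the €21,950 maximum.
Insurer pays the balance: €20,786 − €6,515.80 = €14,270.20.

€14,270.20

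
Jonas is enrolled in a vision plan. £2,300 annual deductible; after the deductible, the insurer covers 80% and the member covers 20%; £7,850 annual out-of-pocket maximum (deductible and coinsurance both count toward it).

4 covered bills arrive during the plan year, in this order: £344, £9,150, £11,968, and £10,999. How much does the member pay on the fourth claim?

£1,717.60

Claim 1 — £344: entire amount goes to the deductible. Member pays £344; OOP now £344.
Claim 2 — £9,150: £1,956 to deductible, leaving £7,194; member's 20% is £1,438.80. Member pays £3,394.80; OOP now £3,738.80.
Claim 3 — £11,968: deductible met; 20% of £11,968 = £2,393.60. Cost to member: £2,393.60. OOP to date £6,132.40.
Claim 4 — £10,999: 20% coinsurance on £10,999 = £2,199.80. That would push OOP to £8,332.20, over the £7,850 cap, so member pays £7,850 − £6,132.40 = £1,717.60.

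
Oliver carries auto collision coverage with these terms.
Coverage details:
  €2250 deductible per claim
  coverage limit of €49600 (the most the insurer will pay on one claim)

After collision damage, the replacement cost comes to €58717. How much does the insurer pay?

€49600

Subtract the deductible: €58717 − €2250 = €56467.
Since €56467 > €49600, the payout is capped at €49600.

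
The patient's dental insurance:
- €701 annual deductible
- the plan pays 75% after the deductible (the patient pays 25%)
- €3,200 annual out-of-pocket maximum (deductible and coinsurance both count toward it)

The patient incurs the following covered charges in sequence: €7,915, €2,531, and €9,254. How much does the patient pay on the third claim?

€62.75

Bill 1, €7,915: €701 to deductible, leaving €7,214; 25% of €7,214 = €1,803.50. Patient pays €2,504.50; OOP now €2,504.50.
Bill 2, €2,531: deductible already satisfied, so patient's share is 25% × €2,531 = €632.75. Patient owes €632.75 (running OOP €3,137.25).
Bill 3, €9,254: 25% coinsurance on €9,254 = €2,313.50. Adding that to €3,137.25 gives €5,450.75, past the €3,200 cap; patient pays only €3,200 − €3,137.25 = €62.75.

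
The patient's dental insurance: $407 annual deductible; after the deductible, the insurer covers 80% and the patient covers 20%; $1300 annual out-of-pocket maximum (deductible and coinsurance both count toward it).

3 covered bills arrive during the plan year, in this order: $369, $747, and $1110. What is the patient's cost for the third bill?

Claim 1 — $369: all of it applies to the deductible. Patient pays $369; OOP now $369.
Claim 2 — $747: $38 to deductible, leaving $709; 20% of $709 = $141.80. Patient owes $179.80 (running OOP $548.80).
Claim 3 — $1110: deductible already satisfied, so patient's share is 20% × $1110 = $222. Cost to patient: $222. OOP to date $770.80.

$222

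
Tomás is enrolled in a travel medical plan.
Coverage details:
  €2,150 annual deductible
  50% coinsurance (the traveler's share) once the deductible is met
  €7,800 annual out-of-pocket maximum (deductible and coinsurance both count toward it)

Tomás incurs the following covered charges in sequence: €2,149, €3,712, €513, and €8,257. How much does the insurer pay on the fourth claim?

€4,719

Claim 1 — €2,149: all of it applies to the deductible. Cost to traveler: €2,149. OOP to date €2,149. Plan pays €2,149 − €2,149 = €0.
Claim 2 — €3,712: €1 to deductible, leaving €3,711; coinsurance €3,711 × 50% = €1,855.50. Traveler pays €1,856.50; OOP now €4,005.50. Plan pays €3,712 − €1,856.50 = €1,855.50.
Claim 3 — €513: 50% coinsurance on €513 = €256.50. Traveler owes €256.50 (running OOP €4,262). Insurer: €513 − €256.50 = €256.50.
Claim 4 — €8,257: deductible met; 50% of €8,257 = €4,128.50. That would push OOP to €8,390.50, over the €7,800 cap, so traveler pays €7,800 − €4,262 = €3,538. Plan pays €8,257 − €3,538 = €4,719.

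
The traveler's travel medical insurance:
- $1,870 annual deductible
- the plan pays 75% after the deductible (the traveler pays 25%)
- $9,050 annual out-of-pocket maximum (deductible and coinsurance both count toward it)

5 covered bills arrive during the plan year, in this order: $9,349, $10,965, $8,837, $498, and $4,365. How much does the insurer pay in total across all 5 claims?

Claim 1 — $9,349: deductible takes $1,870, $7,479 remains; traveler's 25% is $1,869.75. Traveler owes $3,739.75 (running OOP $3,739.75). Plan pays $9,349 − $3,739.75 = $5,609.25.
Claim 2 — $10,965: deductible already satisfied, so traveler's share is 25% × $10,965 = $2,741.25. Traveler owes $2,741.25 (running OOP $6,481). Insurer: $10,965 − $2,741.25 = $8,223.75.
Claim 3 — $8,837: deductible met; 25% of $8,837 = $2,209.25. Traveler owes $2,209.25 (running OOP $8,690.25). Plan pays $8,837 − $2,209.25 = $6,627.75.
Claim 4 — $498: 25% coinsurance on $498 = $124.50. Cost to traveler: $124.50. OOP to date $8,814.75. Insurer: $498 − $124.50 = $373.50.
Claim 5 — $4,365: deductible already satisfied, so traveler's share is 25% × $4,365 = $1,091.25. OOP would hit $9,906 > $9,050, so the cap limits the traveler to $9,050 − $8,814.75 = $235.25. Plan pays $4,365 − $235.25 = $4,129.75.
Insurer total: $5,609.25 + $8,223.75 + $6,627.75 + $373.50 + $4,129.75 = $24,964.

$24,964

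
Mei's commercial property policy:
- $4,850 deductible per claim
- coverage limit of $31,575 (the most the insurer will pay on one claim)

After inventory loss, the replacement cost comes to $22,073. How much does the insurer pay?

$17,223

Subtract the deductible: $22,073 − $4,850 = $17,223.
That's under the $31,575 cap, so the insurer reimburses the full $17,223.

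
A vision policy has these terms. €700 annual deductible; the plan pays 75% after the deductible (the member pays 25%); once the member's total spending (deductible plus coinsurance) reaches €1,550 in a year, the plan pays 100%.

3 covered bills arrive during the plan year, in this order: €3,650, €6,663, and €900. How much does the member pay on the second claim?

€112.50

#1 (€3,650): deductible takes €700, €2,950 remains; 25% of €2,950 = €737.50. Member pays €1,437.50; OOP now €1,437.50.
#2 (€6,663): 25% coinsurance on €6,663 = €1,665.75. Adding that to €1,437.50 gives €3,103.25, past the €1,550 cap; member pays only €1,550 − €1,437.50 = €112.50.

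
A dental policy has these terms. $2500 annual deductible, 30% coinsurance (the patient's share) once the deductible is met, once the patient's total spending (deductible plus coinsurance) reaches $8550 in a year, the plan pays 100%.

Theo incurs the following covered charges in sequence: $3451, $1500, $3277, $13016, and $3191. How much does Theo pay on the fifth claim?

$426.80

Claim 1 — $3451: $2500 finishes the deductible; $951 goes to coinsurance; patient's 30% is $285.30. Cost to patient: $2785.30. OOP to date $2785.30.
Claim 2 — $1500: 30% coinsurance on $1500 = $450. Cost to patient: $450. OOP to date $3235.30.
Claim 3 — $3277: 30% coinsurance on $3277 = $983.10. Patient owes $983.10 (running OOP $4218.40).
Claim 4 — $13016: deductible met; 30% of $13016 = $3904.80. Cost to patient: $3904.80. OOP to date $8123.20.
Claim 5 — $3191: deductible already satisfied, so patient's share is 30% × $3191 = $957.30. That would push OOP to $9080.50, over the $8550 cap, so patient pays $8550 − $8123.20 = $426.80.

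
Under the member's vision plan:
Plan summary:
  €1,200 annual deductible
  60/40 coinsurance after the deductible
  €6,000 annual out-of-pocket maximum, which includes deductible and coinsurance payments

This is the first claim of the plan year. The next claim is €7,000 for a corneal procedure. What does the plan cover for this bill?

Nothing has been paid toward the €1,200 deductible, so the first €1,200 of this charge is applied there.
That leaves €7,000 − €1,200 = €5,800 for coinsurance.
Coinsurance: €5,800 × 40% = €2,320.
Member responsibility before any cap: €1,200 + €2,320 = €3,520.
Year-to-date out-of-pocket becomes €0 + €3,520 = €3,520, still under the €6,000 maximum, so no cap applies.
The insurer covers the remainder: €7,000 − €3,520 = €3,480.

€3,480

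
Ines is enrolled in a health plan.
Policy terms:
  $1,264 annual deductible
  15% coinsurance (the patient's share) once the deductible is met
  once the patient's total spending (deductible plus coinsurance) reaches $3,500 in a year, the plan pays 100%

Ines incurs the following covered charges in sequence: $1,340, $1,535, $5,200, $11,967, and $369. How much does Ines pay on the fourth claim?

$1,214.35

Claim 1 — $1,340: $1,264 to deductible, leaving $76; coinsurance $76 × 15% = $11.40. Patient owes $1,275.40 (running OOP $1,275.40).
Claim 2 — $1,535: deductible already satisfied, so patient's share is 15% × $1,535 = $230.25. Patient owes $230.25 (running OOP $1,505.65).
Claim 3 — $5,200: deductible met; 15% of $5,200 = $780. Patient pays $780; OOP now $2,285.65.
Claim 4 — $11,967: 15% coinsurance on $11,967 = $1,795.05. OOP would hit $4,080.70 > $3,500, so the cap limits the patient to $3,500 − $2,285.65 = $1,214.35.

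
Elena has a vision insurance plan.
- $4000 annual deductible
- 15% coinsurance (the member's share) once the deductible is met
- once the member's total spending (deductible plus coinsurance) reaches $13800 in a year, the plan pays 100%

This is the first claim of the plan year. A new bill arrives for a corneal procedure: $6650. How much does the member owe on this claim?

$4397.50

Nothing has been paid toward the $4000 deductible, so the first $4000 of this charge is applied there.
The remaining $2650 (= $6650 − $4000) moves to coinsurance.
Member's 15% share of $2650 is $397.50.
So the member owes $4000 + $397.50 = $4397.50 before any cap.
Year-to-date out-of-pocket becomes $0 + $4397.50 = $4397.50, still under the $13800 maximum, so no cap applies.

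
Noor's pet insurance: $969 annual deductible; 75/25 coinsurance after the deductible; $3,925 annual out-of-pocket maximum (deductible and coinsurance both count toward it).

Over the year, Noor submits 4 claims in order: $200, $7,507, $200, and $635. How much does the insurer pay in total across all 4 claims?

$5,679.75

#1 ($200): all of it applies to the deductible. Cost to owner: $200. OOP to date $200. Plan pays $200 − $200 = $0.
#2 ($7,507): $769 to deductible, leaving $6,738; coinsurance $6,738 × 25% = $1,684.50. Owner pays $2,453.50; OOP now $2,653.50. Plan pays $7,507 − $2,453.50 = $5,053.50.
#3 ($200): 25% coinsurance on $200 = $50. Owner owes $50 (running OOP $2,703.50). Insurer: $200 − $50 = $150.
#4 ($635): deductible already satisfied, so owner's share is 25% × $635 = $158.75. Cost to owner: $158.75. OOP to date $2,862.25. Plan pays $635 − $158.75 = $476.25.
Insurer total: $0 + $5,053.50 + $150 + $476.25 = $5,679.75.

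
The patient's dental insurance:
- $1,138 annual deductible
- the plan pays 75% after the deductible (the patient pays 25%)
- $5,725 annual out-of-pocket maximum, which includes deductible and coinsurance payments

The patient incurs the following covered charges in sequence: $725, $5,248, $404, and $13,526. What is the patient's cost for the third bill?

$101

Bill 1, $725: fully absorbed by the deductible. Cost to patient: $725. OOP to date $725.
Bill 2, $5,248: $413 to deductible, leaving $4,835; patient's 25% is $1,208.75. Patient pays $1,621.75; OOP now $2,346.75.
Bill 3, $404: deductible met; 25% of $404 = $101. Patient pays $101; OOP now $2,447.75.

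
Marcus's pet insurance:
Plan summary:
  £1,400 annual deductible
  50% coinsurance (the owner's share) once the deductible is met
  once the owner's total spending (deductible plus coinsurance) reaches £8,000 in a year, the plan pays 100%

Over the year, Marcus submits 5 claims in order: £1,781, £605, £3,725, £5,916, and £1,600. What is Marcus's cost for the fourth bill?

£2,958

Bill 1, £1,781: £1,400 to deductible, leaving £381; coinsurance £381 × 50% = £190.50. Owner pays £1,590.50; OOP now £1,590.50.
Bill 2, £605: deductible already satisfied, so owner's share is 50% × £605 = £302.50. Owner pays £302.50; OOP now £1,893.
Bill 3, £3,725: deductible met; 50% of £3,725 = £1,862.50. Cost to owner: £1,862.50. OOP to date £3,755.50.
Bill 4, £5,916: deductible met; 50% of £5,916 = £2,958. Cost to owner: £2,958. OOP to date £6,713.50.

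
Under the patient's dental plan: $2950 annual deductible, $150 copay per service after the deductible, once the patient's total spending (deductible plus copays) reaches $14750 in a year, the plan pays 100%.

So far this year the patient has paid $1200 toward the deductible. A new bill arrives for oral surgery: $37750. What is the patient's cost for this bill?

$1900

Remaining deductible: $2950 − $1200 = $1750.
After the $1750 deductible portion, $37750 − $1750 = $36000 is subject to the copay.
Copay on this service: $150.
Patient responsibility before any cap: $1750 + $150 = $1900.
Year-to-date out-of-pocket becomes $1200 + $1900 = $3100, still under the $14750 maximum, so no cap applies.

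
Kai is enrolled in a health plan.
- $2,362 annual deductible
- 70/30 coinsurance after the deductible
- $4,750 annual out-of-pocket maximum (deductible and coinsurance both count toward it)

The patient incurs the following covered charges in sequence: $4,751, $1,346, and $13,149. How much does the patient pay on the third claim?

$1,267.50

Claim 1 — $4,751: $2,362 finishes the deductible; $2,389 goes to coinsurance; patient's 30% is $716.70. Cost to patient: $3,078.70. OOP to date $3,078.70.
Claim 2 — $1,346: deductible met; 30% of $1,346 = $403.80. Patient owes $403.80 (running OOP $3,482.50).
Claim 3 — $13,149: deductible met; 30% of $13,149 = $3,944.70. Adding that to $3,482.50 gives $7,427.20, past the $4,750 cap; patient pays only $4,750 − $3,482.50 = $1,267.50.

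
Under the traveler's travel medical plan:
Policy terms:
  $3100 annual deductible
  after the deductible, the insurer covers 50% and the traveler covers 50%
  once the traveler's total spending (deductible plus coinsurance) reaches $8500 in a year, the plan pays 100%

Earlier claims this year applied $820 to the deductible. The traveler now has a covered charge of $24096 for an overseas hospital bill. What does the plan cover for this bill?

$820 of the $3100 deductible is already met, leaving $2280.
The remaining $21816 (= $24096 − $2280) moves to coinsurance.
Traveler's 50% share of $21816 is $10908.
Traveler responsibility before any cap: $2280 + $10908 = $13188.
Year-to-date out-of-pocket would reach $820 + $13188 = $14008, above the $8500 maximum, so the traveler pays only $8500 − $820 = $7680.
Insurer pays the balance: $24096 − $7680 = $16416.

$16416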